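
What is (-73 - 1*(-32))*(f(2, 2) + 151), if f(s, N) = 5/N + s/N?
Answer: -12669/2 ≈ -6334.5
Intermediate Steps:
(-73 - 1*(-32))*(f(2, 2) + 151) = (-73 - 1*(-32))*((5 + 2)/2 + 151) = (-73 + 32)*((½)*7 + 151) = -41*(7/2 + 151) = -41*309/2 = -12669/2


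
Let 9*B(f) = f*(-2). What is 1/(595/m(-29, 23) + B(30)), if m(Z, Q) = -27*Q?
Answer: -621/4735 ≈ -0.13115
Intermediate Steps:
B(f) = -2*f/9 (B(f) = (f*(-2))/9 = (-2*f)/9 = -2*f/9)
1/(595/m(-29, 23) + B(30)) = 1/(595/((-27*23)) - 2/9*30) = 1/(595/(-621) - 20/3) = 1/(595*(-1/621) - 20/3) = 1/(-595/621 - 20/3) = 1/(-4735/621) = -621/4735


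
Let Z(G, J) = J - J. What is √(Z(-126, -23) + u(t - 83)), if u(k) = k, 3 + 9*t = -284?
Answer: I*√1034/3 ≈ 10.719*I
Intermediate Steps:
t = -287/9 (t = -⅓ + (⅑)*(-284) = -⅓ - 284/9 = -287/9 ≈ -31.889)
Z(G, J) = 0
√(Z(-126, -23) + u(t - 83)) = √(0 + (-287/9 - 83)) = √(0 - 1034/9) = √(-1034/9) = I*√1034/3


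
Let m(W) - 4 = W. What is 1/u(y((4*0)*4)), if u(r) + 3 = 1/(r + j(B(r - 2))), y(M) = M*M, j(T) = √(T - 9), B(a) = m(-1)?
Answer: -√6/(I + 3*√6) ≈ -0.32727 + 0.044536*I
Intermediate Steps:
m(W) = 4 + W
B(a) = 3 (B(a) = 4 - 1 = 3)
j(T) = √(-9 + T)
y(M) = M²
u(r) = -3 + 1/(r + I*√6) (u(r) = -3 + 1/(r + √(-9 + 3)) = -3 + 1/(r + √(-6)) = -3 + 1/(r + I*√6))
1/u(y((4*0)*4)) = 1/((1 - 3*((4*0)*4)² - 3*I*√6)/(((4*0)*4)² + I*√6)) = 1/((1 - 3*(0*4)² - 3*I*√6)/((0*4)² + I*√6)) = 1/((1 - 3*0² - 3*I*√6)/(0² + I*√6)) = 1/((1 - 3*0 - 3*I*√6)/(0 + I*√6)) = 1/((1 + 0 - 3*I*√6)/((I*√6))) = 1/((-I*√6/6)*(1 - 3*I*√6)) = 1/(-I*√6*(1 - 3*I*√6)/6) = I*√6/(1 - 3*I*√6)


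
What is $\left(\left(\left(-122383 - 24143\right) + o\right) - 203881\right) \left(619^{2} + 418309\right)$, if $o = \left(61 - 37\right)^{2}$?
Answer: $-280379051570$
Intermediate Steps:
$o = 576$ ($o = \left(61 - 37\right)^{2} = 24^{2} = 576$)
$\left(\left(\left(-122383 - 24143\right) + o\right) - 203881\right) \left(619^{2} + 418309\right) = \left(\left(\left(-122383 - 24143\right) + 576\right) - 203881\right) \left(619^{2} + 418309\right) = \left(\left(-146526 + 576\right) - 203881\right) \left(383161 + 418309\right) = \left(-145950 - 203881\right) 801470 = \left(-349831\right) 801470 = -280379051570$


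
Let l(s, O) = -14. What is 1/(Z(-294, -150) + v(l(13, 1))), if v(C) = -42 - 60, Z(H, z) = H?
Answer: -1/396 ≈ -0.0025253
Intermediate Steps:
v(C) = -102
1/(Z(-294, -150) + v(l(13, 1))) = 1/(-294 - 102) = 1/(-396) = -1/396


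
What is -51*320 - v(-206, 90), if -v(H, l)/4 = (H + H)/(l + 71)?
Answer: -2629168/161 ≈ -16330.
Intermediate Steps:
v(H, l) = -8*H/(71 + l) (v(H, l) = -4*(H + H)/(l + 71) = -4*2*H/(71 + l) = -8*H/(71 + l))
-51*320 - v(-206, 90) = -51*320 - (-8)*(-206)/(71 + 90) = -16320 - (-8)*(-206)/161 = -16320 - 1*1648/161 = -16320 - 1648/161 = -2629168/161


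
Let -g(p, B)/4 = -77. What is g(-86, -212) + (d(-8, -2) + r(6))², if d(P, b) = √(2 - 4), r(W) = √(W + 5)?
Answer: 317 + 2*I*√22 ≈ 317.0 + 9.3808*I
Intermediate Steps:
r(W) = √(5 + W)
d(P, b) = I*√2 (d(P, b) = √(-2) = I*√2)
g(p, B) = 308 (g(p, B) = -4*(-77) = 308)
g(-86, -212) + (d(-8, -2) + r(6))² = 308 + (I*√2 + √(5 + 6))² = 308 + (I*√2 + √11)² = 308 + (√11 + I*√2)²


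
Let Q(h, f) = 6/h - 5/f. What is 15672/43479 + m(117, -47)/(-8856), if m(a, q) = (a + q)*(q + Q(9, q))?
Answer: 1094647007/1508112594 ≈ 0.72584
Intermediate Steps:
Q(h, f) = -5/f + 6/h
m(a, q) = (a + q)*(⅔ + q - 5/q) (m(a, q) = (a + q)*(q + (-5/q + 6/9)) = (a + q)*(q + (-5/q + 6*(⅑))) = (a + q)*(q + (-5/q + ⅔)) = (a + q)*(q + (⅔ - 5/q)) = (a + q)*(⅔ + q - 5/q))
15672/43479 + m(117, -47)/(-8856) = 15672/43479 + (-5 + (-47)² + (⅔)*117 + (⅔)*(-47) + 117*(-47) - 5*117/(-47))/(-8856) = 15672*(1/43479) + (-5 + 2209 + 78 - 94/3 - 5499 - 5*117*(-1/47))*(-1/8856) = 5224/14493 + (-5 + 2209 + 78 - 94/3 - 5499 + 585/47)*(-1/8856) = 5224/14493 - 456260/141*(-1/8856) = 5224/14493 + 114065/312174 = 1094647007/1508112594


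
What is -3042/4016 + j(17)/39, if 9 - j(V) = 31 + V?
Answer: -3529/2008 ≈ -1.7575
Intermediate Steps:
j(V) = -22 - V (j(V) = 9 - (31 + V) = 9 + (-31 - V) = -22 - V)
-3042/4016 + j(17)/39 = -3042/4016 + (-22 - 1*17)/39 = -3042*1/4016 + (-22 - 17)*(1/39) = -1521/2008 - 39*1/39 = -1521/2008 - 1 = -3529/2008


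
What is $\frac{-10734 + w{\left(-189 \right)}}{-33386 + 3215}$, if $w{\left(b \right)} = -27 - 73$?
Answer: $\frac{10834}{30171} \approx 0.35909$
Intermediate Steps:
$w{\left(b \right)} = -100$
$\frac{-10734 + w{\left(-189 \right)}}{-33386 + 3215} = \frac{-10734 - 100}{-33386 + 3215} = - \frac{10834}{-30171} = \left(-10834\right) \left(- \frac{1}{30171}\right) = \frac{10834}{30171}$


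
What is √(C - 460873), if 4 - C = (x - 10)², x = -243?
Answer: I*√524878 ≈ 724.48*I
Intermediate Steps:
C = -64005 (C = 4 - (-243 - 10)² = 4 - 1*(-253)² = 4 - 1*64009 = 4 - 64009 = -64005)
√(C - 460873) = √(-64005 - 460873) = √(-524878) = I*√524878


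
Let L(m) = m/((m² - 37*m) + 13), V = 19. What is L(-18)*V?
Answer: -342/1003 ≈ -0.34098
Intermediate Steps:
L(m) = m/(13 + m² - 37*m)
L(-18)*V = -18/(13 + (-18)² - 37*(-18))*19 = -18/(13 + 324 + 666)*19 = -18/1003*19 = -342/1003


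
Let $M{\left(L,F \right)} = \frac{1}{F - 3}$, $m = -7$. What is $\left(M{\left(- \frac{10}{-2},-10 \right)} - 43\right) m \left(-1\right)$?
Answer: $- \frac{3920}{13} \approx -301.54$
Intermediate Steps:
$M{\left(L,F \right)} = \frac{1}{-3 + F}$
$\left(M{\left(- \frac{10}{-2},-10 \right)} - 43\right) m \left(-1\right) = \left(\frac{1}{-3 - 10} - 43\right) \left(\left(-7\right) \left(-1\right)\right) = \left(\frac{1}{-13} - 43\right) 7 = \left(- \frac{1}{13} - 43\right) 7 = \left(- \frac{560}{13}\right) 7 = - \frac{3920}{13}$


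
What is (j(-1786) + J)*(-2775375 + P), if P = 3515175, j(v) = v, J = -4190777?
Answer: -3101658107400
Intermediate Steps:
(j(-1786) + J)*(-2775375 + P) = (-1786 - 4190777)*(-2775375 + 3515175) = -4192563*739800 = -3101658107400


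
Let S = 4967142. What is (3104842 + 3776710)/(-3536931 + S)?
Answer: 6881552/1430211 ≈ 4.8116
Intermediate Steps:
(3104842 + 3776710)/(-3536931 + S) = (3104842 + 3776710)/(-3536931 + 4967142) = 6881552/1430211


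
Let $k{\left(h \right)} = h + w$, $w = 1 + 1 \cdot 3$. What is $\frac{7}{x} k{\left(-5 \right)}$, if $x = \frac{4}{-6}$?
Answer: $\frac{21}{2} \approx 10.5$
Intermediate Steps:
$w = 4$ ($w = 1 + 3 = 4$)
$k{\left(h \right)} = 4 + h$ ($k{\left(h \right)} = h + 4 = 4 + h$)
$x = - \frac{2}{3}$ ($x = 4 \left(- \frac{1}{6}\right) = - \frac{2}{3} \approx -0.66667$)
$\frac{7}{x} k{\left(-5 \right)} = \frac{7}{- \frac{2}{3}} \left(4 - 5\right) = 7 \left(- \frac{3}{2}\right) \left(-1\right) = \left(- \frac{21}{2}\right) \left(-1\right) = \frac{21}{2}$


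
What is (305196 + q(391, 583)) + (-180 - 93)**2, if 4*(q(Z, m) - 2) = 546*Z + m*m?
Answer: 2072283/4 ≈ 5.1807e+5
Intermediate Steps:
q(Z, m) = 2 + m**2/4 + 273*Z/2 (q(Z, m) = 2 + (546*Z + m*m)/4 = 2 + (546*Z + m**2)/4 = 2 + (m**2 + 546*Z)/4 = 2 + (m**2/4 + 273*Z/2) = 2 + m**2/4 + 273*Z/2)
(305196 + q(391, 583)) + (-180 - 93)**2 = (305196 + (2 + (1/4)*583**2 + (273/2)*391)) + (-180 - 93)**2 = (305196 + (2 + (1/4)*339889 + 106743/2)) + (-273)**2 = (305196 + (2 + 339889/4 + 106743/2)) + 74529 = (305196 + 553383/4) + 74529 = 1774167/4 + 74529 = 2072283/4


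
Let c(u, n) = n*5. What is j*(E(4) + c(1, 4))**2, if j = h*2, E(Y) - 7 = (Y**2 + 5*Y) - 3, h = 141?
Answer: 1015200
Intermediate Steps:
E(Y) = 4 + Y**2 + 5*Y (E(Y) = 7 + ((Y**2 + 5*Y) - 3) = 7 + (-3 + Y**2 + 5*Y) = 4 + Y**2 + 5*Y)
c(u, n) = 5*n
j = 282 (j = 141*2 = 282)
j*(E(4) + c(1, 4))**2 = 282*((4 + 4**2 + 5*4) + 5*4)**2 = 282*((4 + 16 + 20) + 20)**2 = 282*(40 + 20)**2 = 282*60**2 = 282*3600 = 1015200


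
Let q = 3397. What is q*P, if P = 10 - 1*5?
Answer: 16985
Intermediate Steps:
P = 5 (P = 10 - 5 = 5)
q*P = 3397*5 = 16985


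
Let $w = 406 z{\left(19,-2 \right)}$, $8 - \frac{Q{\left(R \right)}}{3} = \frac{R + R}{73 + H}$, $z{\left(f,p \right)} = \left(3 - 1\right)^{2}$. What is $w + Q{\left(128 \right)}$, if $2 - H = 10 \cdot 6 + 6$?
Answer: $\frac{4688}{3} \approx 1562.7$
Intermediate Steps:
$z{\left(f,p \right)} = 4$ ($z{\left(f,p \right)} = 2^{2} = 4$)
$H = -64$ ($H = 2 - \left(10 \cdot 6 + 6\right) = 2 - \left(60 + 6\right) = 2 - 66 = -64$)
$Q{\left(R \right)} = 24 - \frac{2 R}{3}$ ($Q{\left(R \right)} = 24 - 3 \frac{R + R}{73 - 64} = 24 - 3 \frac{2 R}{9} = 24 - \frac{2 R}{3}$)
$w = 1624$ ($w = 406 \cdot 4 = 1624$)
$w + Q{\left(128 \right)} = 1624 + \left(24 - \frac{256}{3}\right) = 1624 - \frac{184}{3} = \frac{4688}{3}$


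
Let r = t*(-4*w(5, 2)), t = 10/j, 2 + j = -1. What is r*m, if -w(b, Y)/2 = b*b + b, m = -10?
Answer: 8000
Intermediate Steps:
j = -3 (j = -2 - 1 = -3)
w(b, Y) = -2*b - 2*b**2 (w(b, Y) = -2*(b*b + b) = -2*(b**2 + b) = -2*(b + b**2) = -2*b - 2*b**2)
t = -10/3 (t = 10/(-3) = 10*(-1/3) = -10/3 ≈ -3.3333)
r = -800 (r = -(-40)*(-2*5*(1 + 5))/3 = -(-40)*(-2*5*6)/3 = -(-40)*(-60)/3 = -10/3*240 = -800)
r*m = -800*(-10) = 8000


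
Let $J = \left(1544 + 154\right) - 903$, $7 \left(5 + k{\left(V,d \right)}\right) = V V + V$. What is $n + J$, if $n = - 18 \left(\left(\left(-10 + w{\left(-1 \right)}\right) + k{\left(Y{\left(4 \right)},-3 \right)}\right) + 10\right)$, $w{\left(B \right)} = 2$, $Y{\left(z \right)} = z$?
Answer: $\frac{5583}{7} \approx 797.57$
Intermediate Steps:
$k{\left(V,d \right)} = -5 + \frac{V}{7} + \frac{V^{2}}{7}$ ($k{\left(V,d \right)} = -5 + \frac{V V + V}{7} = -5 + \frac{V^{2} + V}{7} = -5 + \frac{V + V^{2}}{7} = -5 + \left(\frac{V}{7} + \frac{V^{2}}{7}\right) = -5 + \frac{V}{7} + \frac{V^{2}}{7}$)
$n = \frac{18}{7}$ ($n = - 18 \left(\left(\left(-10 + 2\right) + \left(-5 + \frac{1}{7} \cdot 4 + \frac{4^{2}}{7}\right)\right) + 10\right) = - 18 \left(\left(-8 + \left(-5 + \frac{4}{7} + \frac{1}{7} \cdot 16\right)\right) + 10\right) = - 18 \left(\left(-8 + \left(-5 + \frac{4}{7} + \frac{16}{7}\right)\right) + 10\right) = - 18 \left(\left(-8 - \frac{15}{7}\right) + 10\right) = - 18 \left(- \frac{71}{7} + 10\right) = \left(-18\right) \left(- \frac{1}{7}\right) = \frac{18}{7} \approx 2.5714$)
$J = 795$ ($J = 1698 - 903 = 795$)
$n + J = \frac{18}{7} + 795 = \frac{5583}{7}$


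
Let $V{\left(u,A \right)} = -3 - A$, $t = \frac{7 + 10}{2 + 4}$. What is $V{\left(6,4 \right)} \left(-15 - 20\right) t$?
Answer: $\frac{4165}{6} \approx 694.17$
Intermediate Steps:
$t = \frac{17}{6} \approx 2.8333$
$V{\left(6,4 \right)} \left(-15 - 20\right) t = \left(-3 - 4\right) \left(-15 - 20\right) \frac{17}{6} = \left(-3 - 4\right) \left(\left(-35\right) \frac{17}{6}\right) = \left(-7\right) \left(- \frac{595}{6}\right) = \frac{4165}{6}$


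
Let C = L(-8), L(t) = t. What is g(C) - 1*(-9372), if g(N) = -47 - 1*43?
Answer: 9282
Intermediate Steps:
C = -8
g(N) = -90 (g(N) = -47 - 43 = -90)
g(C) - 1*(-9372) = -90 - 1*(-9372) = -90 + 9372 = 9282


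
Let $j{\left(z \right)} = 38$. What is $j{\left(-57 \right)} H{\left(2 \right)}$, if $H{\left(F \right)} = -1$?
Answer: $-38$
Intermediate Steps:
$j{\left(-57 \right)} H{\left(2 \right)} = 38 \left(-1\right) = -38$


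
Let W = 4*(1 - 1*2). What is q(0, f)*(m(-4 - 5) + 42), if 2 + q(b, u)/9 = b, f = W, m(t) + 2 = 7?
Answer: -846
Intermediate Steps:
m(t) = 5 (m(t) = -2 + 7 = 5)
W = -4 (W = 4*(1 - 2) = 4*(-1) = -4)
f = -4
q(b, u) = -18 + 9*b
q(0, f)*(m(-4 - 5) + 42) = (-18 + 9*0)*(5 + 42) = (-18 + 0)*47 = -18*47 = -846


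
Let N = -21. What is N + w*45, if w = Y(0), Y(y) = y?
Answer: -21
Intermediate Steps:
w = 0
N + w*45 = -21 + 0*45 = -21 + 0 = -21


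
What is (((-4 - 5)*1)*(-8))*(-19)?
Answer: -1368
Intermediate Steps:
(((-4 - 5)*1)*(-8))*(-19) = (-9*1*(-8))*(-19) = -9*(-8)*(-19) = 72*(-19) = -1368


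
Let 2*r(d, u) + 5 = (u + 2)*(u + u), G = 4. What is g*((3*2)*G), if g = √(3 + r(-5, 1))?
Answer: 12*√14 ≈ 44.900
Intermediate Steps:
r(d, u) = -5/2 + u*(2 + u) (r(d, u) = -5/2 + ((u + 2)*(u + u))/2 = -5/2 + ((2 + u)*(2*u))/2 = -5/2 + (2*u*(2 + u))/2 = -5/2 + u*(2 + u))
g = √14/2 (g = √(3 + (-5/2 + 1² + 2*1)) = √(3 + (-5/2 + 1 + 2)) = √(3 + ½) = √(7/2) = √14/2 ≈ 1.8708)
g*((3*2)*G) = (√14/2)*((3*2)*4) = (√14/2)*(6*4) = (√14/2)*24 = 12*√14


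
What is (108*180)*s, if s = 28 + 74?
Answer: 1982880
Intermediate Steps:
s = 102
(108*180)*s = (108*180)*102 = 19440*102 = 1982880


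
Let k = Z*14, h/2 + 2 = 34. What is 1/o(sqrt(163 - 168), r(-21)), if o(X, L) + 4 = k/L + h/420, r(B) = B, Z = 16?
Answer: -35/508 ≈ -0.068898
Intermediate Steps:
h = 64 (h = -4 + 2*34 = -4 + 68 = 64)
k = 224 (k = 16*14 = 224)
o(X, L) = -404/105 + 224/L (o(X, L) = -4 + (224/L + 64/420) = -4 + (224/L + 64*(1/420)) = -4 + (224/L + 16/105) = -4 + (16/105 + 224/L) = -404/105 + 224/L)
1/o(sqrt(163 - 168), r(-21)) = 1/(-404/105 + 224/(-21)) = 1/(-404/105 + 224*(-1/21)) = 1/(-404/105 - 32/3) = 1/(-508/35) = -35/508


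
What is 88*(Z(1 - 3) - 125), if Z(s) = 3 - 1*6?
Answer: -11264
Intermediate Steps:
Z(s) = -3 (Z(s) = 3 - 6 = -3)
88*(Z(1 - 3) - 125) = 88*(-3 - 125) = 88*(-128) = -11264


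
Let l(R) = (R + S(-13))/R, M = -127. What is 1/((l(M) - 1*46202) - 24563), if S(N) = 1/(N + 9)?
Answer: -508/35948111 ≈ -1.4131e-5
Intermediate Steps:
S(N) = 1/(9 + N)
l(R) = (-¼ + R)/R (l(R) = (R + 1/(9 - 13))/R = (R + 1/(-4))/R = (R - ¼)/R = (-¼ + R)/R)
1/((l(M) - 1*46202) - 24563) = 1/(((-¼ - 127)/(-127) - 1*46202) - 24563) = 1/((-1/127*(-509/4) - 46202) - 24563) = 1/((509/508 - 46202) - 24563) = 1/(-23470107/508 - 24563) = 1/(-35948111/508) = -508/35948111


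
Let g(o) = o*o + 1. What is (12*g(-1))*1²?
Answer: 24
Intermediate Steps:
g(o) = 1 + o² (g(o) = o² + 1 = 1 + o²)
(12*g(-1))*1² = (12*(1 + (-1)²))*1² = (12*(1 + 1))*1 = (12*2)*1 = 24*1 = 24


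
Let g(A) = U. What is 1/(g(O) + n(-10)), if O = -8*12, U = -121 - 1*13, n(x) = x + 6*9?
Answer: -1/90 ≈ -0.011111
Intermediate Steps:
n(x) = 54 + x (n(x) = x + 54 = 54 + x)
U = -134 (U = -121 - 13 = -134)
O = -96
g(A) = -134
1/(g(O) + n(-10)) = 1/(-134 + (54 - 10)) = 1/(-134 + 44) = 1/(-90) = -1/90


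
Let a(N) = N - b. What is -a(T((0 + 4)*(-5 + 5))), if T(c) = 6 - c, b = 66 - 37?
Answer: 23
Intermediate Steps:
b = 29
a(N) = -29 + N (a(N) = N - 1*29 = N - 29 = -29 + N)
-a(T((0 + 4)*(-5 + 5))) = -(-29 + (6 - (0 + 4)*(-5 + 5))) = -(-29 + (6 - 4*0)) = -(-29 + (6 - 1*0)) = -(-29 + (6 + 0)) = -(-29 + 6) = -1*(-23) = 23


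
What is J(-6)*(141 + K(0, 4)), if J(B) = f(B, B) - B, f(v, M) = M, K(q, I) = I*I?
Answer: 0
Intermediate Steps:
K(q, I) = I²
J(B) = 0 (J(B) = B - B = 0)
J(-6)*(141 + K(0, 4)) = 0*(141 + 4²) = 0*(141 + 16) = 0*157 = 0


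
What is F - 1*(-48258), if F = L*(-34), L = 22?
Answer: 47510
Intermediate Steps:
F = -748 (F = 22*(-34) = -748)
F - 1*(-48258) = -748 - 1*(-48258) = -748 + 48258 = 47510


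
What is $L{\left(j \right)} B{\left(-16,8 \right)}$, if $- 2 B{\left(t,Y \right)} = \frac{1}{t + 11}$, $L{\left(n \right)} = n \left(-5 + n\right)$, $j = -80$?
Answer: $680$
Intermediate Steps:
$B{\left(t,Y \right)} = - \frac{1}{2 \left(11 + t\right)}$ ($B{\left(t,Y \right)} = - \frac{1}{2 \left(t + 11\right)} = - \frac{1}{2 \left(11 + t\right)}$)
$L{\left(j \right)} B{\left(-16,8 \right)} = - 80 \left(-5 - 80\right) \left(- \frac{1}{22 + 2 \left(-16\right)}\right) = \left(-80\right) \left(-85\right) \left(- \frac{1}{22 - 32}\right) = 6800 \left(- \frac{1}{-10}\right) = 6800 \left(\left(-1\right) \left(- \frac{1}{10}\right)\right) = 6800 \cdot \frac{1}{10} = 680$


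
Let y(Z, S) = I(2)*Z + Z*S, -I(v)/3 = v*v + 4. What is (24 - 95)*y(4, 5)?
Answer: 5396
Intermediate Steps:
I(v) = -12 - 3*v**2 (I(v) = -3*(v*v + 4) = -3*(v**2 + 4) = -3*(4 + v**2) = -12 - 3*v**2)
y(Z, S) = -24*Z + S*Z (y(Z, S) = (-12 - 3*2**2)*Z + Z*S = (-12 - 3*4)*Z + S*Z = (-12 - 12)*Z + S*Z = -24*Z + S*Z)
(24 - 95)*y(4, 5) = (24 - 95)*(4*(-24 + 5)) = -284*(-19) = -71*(-76) = 5396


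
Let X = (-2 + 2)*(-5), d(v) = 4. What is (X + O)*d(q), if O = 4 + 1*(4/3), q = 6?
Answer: 64/3 ≈ 21.333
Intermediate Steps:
O = 16/3 (O = 4 + 1*(4*(1/3)) = 4 + 1*(4/3) = 4 + 4/3 = 16/3 ≈ 5.3333)
X = 0 (X = 0*(-5) = 0)
(X + O)*d(q) = (0 + 16/3)*4 = (16/3)*4 = 64/3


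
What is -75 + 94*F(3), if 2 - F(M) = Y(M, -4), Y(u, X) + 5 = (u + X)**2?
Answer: 489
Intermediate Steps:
Y(u, X) = -5 + (X + u)**2 (Y(u, X) = -5 + (u + X)**2 = -5 + (X + u)**2)
F(M) = 7 - (-4 + M)**2 (F(M) = 2 - (-5 + (-4 + M)**2) = 2 + (5 - (-4 + M)**2) = 7 - (-4 + M)**2)
-75 + 94*F(3) = -75 + 94*(7 - (-4 + 3)**2) = -75 + 94*(7 - 1*(-1)**2) = -75 + 94*(7 - 1*1) = -75 + 94*(7 - 1) = -75 + 94*6 = -75 + 564 = 489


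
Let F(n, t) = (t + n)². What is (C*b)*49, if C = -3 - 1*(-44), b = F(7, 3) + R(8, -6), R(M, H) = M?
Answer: 216972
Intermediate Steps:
F(n, t) = (n + t)²
b = 108 (b = (7 + 3)² + 8 = 10² + 8 = 100 + 8 = 108)
C = 41 (C = -3 + 44 = 41)
(C*b)*49 = (41*108)*49 = 4428*49 = 216972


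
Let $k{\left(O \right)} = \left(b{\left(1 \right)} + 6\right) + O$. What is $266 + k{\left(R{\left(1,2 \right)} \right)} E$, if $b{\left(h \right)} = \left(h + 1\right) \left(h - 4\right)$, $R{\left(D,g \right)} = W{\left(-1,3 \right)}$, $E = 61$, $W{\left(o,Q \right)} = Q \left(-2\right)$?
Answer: $-100$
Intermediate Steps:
$W{\left(o,Q \right)} = - 2 Q$
$R{\left(D,g \right)} = -6$ ($R{\left(D,g \right)} = \left(-2\right) 3 = -6$)
$b{\left(h \right)} = \left(1 + h\right) \left(-4 + h\right)$
$k{\left(O \right)} = O$ ($k{\left(O \right)} = \left(\left(-4 + 1^{2} - 3\right) + 6\right) + O = \left(\left(-4 + 1 - 3\right) + 6\right) + O = \left(-6 + 6\right) + O = 0 + O = O$)
$266 + k{\left(R{\left(1,2 \right)} \right)} E = 266 - 366 = -100$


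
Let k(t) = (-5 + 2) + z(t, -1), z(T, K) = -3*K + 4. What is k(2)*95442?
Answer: 381768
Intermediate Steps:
z(T, K) = 4 - 3*K
k(t) = 4 (k(t) = (-5 + 2) + (4 - 3*(-1)) = -3 + (4 + 3) = -3 + 7 = 4)
k(2)*95442 = 4*95442 = 381768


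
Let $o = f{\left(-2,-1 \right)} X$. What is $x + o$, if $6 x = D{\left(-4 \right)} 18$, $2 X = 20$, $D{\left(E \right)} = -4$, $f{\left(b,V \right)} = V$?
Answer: $-22$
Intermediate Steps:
$X = 10$ ($X = \frac{1}{2} \cdot 20 = 10$)
$x = -12$ ($x = \frac{\left(-4\right) 18}{6} = \frac{1}{6} \left(-72\right) = -12$)
$o = -10$ ($o = \left(-1\right) 10 = -10$)
$x + o = -12 - 10 = -22$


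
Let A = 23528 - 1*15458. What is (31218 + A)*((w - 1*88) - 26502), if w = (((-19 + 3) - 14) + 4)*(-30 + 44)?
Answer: -1058968752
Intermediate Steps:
A = 8070 (A = 23528 - 15458 = 8070)
w = -364 (w = ((-16 - 14) + 4)*14 = (-30 + 4)*14 = -26*14 = -364)
(31218 + A)*((w - 1*88) - 26502) = (31218 + 8070)*((-364 - 1*88) - 26502) = 39288*((-364 - 88) - 26502) = 39288*(-452 - 26502) = 39288*(-26954) = -1058968752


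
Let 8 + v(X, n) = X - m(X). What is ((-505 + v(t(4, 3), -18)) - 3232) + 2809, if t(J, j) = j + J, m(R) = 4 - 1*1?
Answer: -932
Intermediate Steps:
m(R) = 3 (m(R) = 4 - 1 = 3)
t(J, j) = J + j
v(X, n) = -11 + X (v(X, n) = -8 + (X - 1*3) = -8 + (X - 3) = -8 + (-3 + X) = -11 + X)
((-505 + v(t(4, 3), -18)) - 3232) + 2809 = ((-505 + (-11 + (4 + 3))) - 3232) + 2809 = ((-505 + (-11 + 7)) - 3232) + 2809 = ((-505 - 4) - 3232) + 2809 = (-509 - 3232) + 2809 = -3741 + 2809 = -932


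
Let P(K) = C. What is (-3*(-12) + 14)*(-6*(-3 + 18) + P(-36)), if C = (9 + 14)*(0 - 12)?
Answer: -18300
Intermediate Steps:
C = -276 (C = 23*(-12) = -276)
P(K) = -276
(-3*(-12) + 14)*(-6*(-3 + 18) + P(-36)) = (-3*(-12) + 14)*(-6*(-3 + 18) - 276) = (36 + 14)*(-6*15 - 276) = 50*(-90 - 276) = 50*(-366) = -18300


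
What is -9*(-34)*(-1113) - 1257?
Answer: -341835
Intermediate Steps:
-9*(-34)*(-1113) - 1257 = 306*(-1113) - 1257 = -340578 - 1257 = -341835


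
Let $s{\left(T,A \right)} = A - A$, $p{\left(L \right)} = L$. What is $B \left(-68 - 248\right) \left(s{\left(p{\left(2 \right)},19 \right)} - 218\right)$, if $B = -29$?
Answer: $-1997752$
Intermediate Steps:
$s{\left(T,A \right)} = 0$
$B \left(-68 - 248\right) \left(s{\left(p{\left(2 \right)},19 \right)} - 218\right) = - 29 \left(-68 - 248\right) \left(0 - 218\right) = - 29 \left(\left(-316\right) \left(-218\right)\right) = \left(-29\right) 68888 = -1997752$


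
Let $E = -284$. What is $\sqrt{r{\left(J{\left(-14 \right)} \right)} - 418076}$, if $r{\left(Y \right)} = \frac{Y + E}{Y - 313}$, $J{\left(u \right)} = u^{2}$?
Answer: $\frac{2 i \sqrt{158973113}}{39} \approx 646.59 i$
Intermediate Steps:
$r{\left(Y \right)} = \frac{-284 + Y}{-313 + Y}$ ($r{\left(Y \right)} = \frac{Y - 284}{Y - 313} = \frac{-284 + Y}{-313 + Y}$)
$\sqrt{r{\left(J{\left(-14 \right)} \right)} - 418076} = \sqrt{\frac{-284 + \left(-14\right)^{2}}{-313 + \left(-14\right)^{2}} - 418076} = \sqrt{\frac{-284 + 196}{-313 + 196} - 418076} = \sqrt{\frac{1}{-117} \left(-88\right) - 418076} = \sqrt{\left(- \frac{1}{117}\right) \left(-88\right) - 418076} = \sqrt{\frac{88}{117} - 418076} = \sqrt{- \frac{48914804}{117}} = \frac{2 i \sqrt{158973113}}{39}$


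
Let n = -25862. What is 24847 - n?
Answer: 50709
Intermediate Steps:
24847 - n = 24847 - 1*(-25862) = 24847 + 25862 = 50709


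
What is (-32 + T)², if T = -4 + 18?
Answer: 324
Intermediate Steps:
T = 14
(-32 + T)² = (-32 + 14)² = (-18)² = 324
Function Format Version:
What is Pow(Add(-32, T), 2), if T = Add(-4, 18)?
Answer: 324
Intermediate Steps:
T = 14
Pow(Add(-32, T), 2) = Pow(Add(-32, 14), 2) = Pow(-18, 2) = 324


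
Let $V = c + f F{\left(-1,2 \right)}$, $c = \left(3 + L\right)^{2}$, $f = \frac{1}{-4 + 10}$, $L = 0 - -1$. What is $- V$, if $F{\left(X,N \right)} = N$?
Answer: $- \frac{49}{3} \approx -16.333$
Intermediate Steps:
$L = 1$ ($L = 0 + 1 = 1$)
$f = \frac{1}{6} \approx 0.16667$
$c = 16$ ($c = \left(3 + 1\right)^{2} = 4^{2} = 16$)
$V = \frac{49}{3}$ ($V = 16 + \frac{1}{6} \cdot 2 = 16 + \frac{1}{3} = \frac{49}{3} \approx 16.333$)
$- V = \left(-1\right) \frac{49}{3} = - \frac{49}{3}$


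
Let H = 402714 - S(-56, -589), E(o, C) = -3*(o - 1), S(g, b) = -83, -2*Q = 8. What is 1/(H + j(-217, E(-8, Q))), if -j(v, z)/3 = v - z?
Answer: 1/403529 ≈ 2.4781e-6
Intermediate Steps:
Q = -4 (Q = -½*8 = -4)
E(o, C) = 3 - 3*o (E(o, C) = -3*(-1 + o) = 3 - 3*o)
j(v, z) = -3*v + 3*z (j(v, z) = -3*(v - z) = -3*v + 3*z)
H = 402797 (H = 402714 - 1*(-83) = 402714 + 83 = 402797)
1/(H + j(-217, E(-8, Q))) = 1/(402797 + (-3*(-217) + 3*(3 - 3*(-8)))) = 1/(402797 + (651 + 3*(3 + 24))) = 1/(402797 + (651 + 3*27)) = 1/(402797 + (651 + 81)) = 1/(402797 + 732) = 1/403529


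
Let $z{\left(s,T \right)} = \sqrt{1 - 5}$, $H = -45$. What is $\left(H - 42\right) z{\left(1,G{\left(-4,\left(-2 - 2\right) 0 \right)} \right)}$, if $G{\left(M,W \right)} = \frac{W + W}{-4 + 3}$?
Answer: $- 174 i \approx - 174.0 i$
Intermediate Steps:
$G{\left(M,W \right)} = - 2 W$ ($G{\left(M,W \right)} = \frac{2 W}{-1} = 2 W \left(-1\right) = - 2 W$)
$z{\left(s,T \right)} = 2 i$ ($z{\left(s,T \right)} = \sqrt{-4} = 2 i$)
$\left(H - 42\right) z{\left(1,G{\left(-4,\left(-2 - 2\right) 0 \right)} \right)} = \left(-45 - 42\right) 2 i = - 87 \cdot 2 i = - 174 i$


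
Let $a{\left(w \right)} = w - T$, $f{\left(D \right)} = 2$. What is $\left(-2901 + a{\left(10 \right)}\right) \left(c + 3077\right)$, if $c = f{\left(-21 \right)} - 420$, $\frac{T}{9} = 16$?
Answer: $-8070065$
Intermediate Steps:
$T = 144$ ($T = 9 \cdot 16 = 144$)
$a{\left(w \right)} = -144 + w$ ($a{\left(w \right)} = w - 144 = -144 + w$)
$c = -418$ ($c = 2 - 420 = -418$)
$\left(-2901 + a{\left(10 \right)}\right) \left(c + 3077\right) = \left(-2901 + \left(-144 + 10\right)\right) \left(-418 + 3077\right) = \left(-2901 - 134\right) 2659 = \left(-3035\right) 2659 = -8070065$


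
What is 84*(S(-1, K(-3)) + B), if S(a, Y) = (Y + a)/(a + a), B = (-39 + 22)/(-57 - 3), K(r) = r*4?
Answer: 2849/5 ≈ 569.80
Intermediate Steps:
K(r) = 4*r
B = 17/60 (B = -17/(-60) = -17*(-1/60) = 17/60 ≈ 0.28333)
S(a, Y) = (Y + a)/(2*a) (S(a, Y) = (Y + a)/((2*a)) = (Y + a)*(1/(2*a)) = (Y + a)/(2*a))
84*(S(-1, K(-3)) + B) = 84*((½)*(4*(-3) - 1)/(-1) + 17/60) = 84*((½)*(-1)*(-12 - 1) + 17/60) = 84*((½)*(-1)*(-13) + 17/60) = 84*(13/2 + 17/60) = 84*(407/60) = 2849/5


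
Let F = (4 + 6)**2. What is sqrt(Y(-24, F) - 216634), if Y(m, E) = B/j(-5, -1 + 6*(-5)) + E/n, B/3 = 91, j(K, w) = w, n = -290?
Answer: I*sqrt(175091211507)/899 ≈ 465.45*I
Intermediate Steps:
F = 100 (F = 10**2 = 100)
B = 273 (B = 3*91 = 273)
Y(m, E) = -273/31 - E/290 (Y(m, E) = 273/(-1 + 6*(-5)) + E/(-290) = 273/(-1 - 30) + E*(-1/290) = 273/(-31) - E/290 = 273*(-1/31) - E/290 = -273/31 - E/290)
sqrt(Y(-24, F) - 216634) = sqrt((-273/31 - 1/290*100) - 216634) = sqrt((-273/31 - 10/29) - 216634) = sqrt(-8227/899 - 216634) = sqrt(-194762193/899) = I*sqrt(175091211507)/899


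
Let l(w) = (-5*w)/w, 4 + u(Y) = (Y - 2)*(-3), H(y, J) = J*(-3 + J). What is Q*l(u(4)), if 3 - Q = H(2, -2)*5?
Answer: 235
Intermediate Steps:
u(Y) = 2 - 3*Y (u(Y) = -4 + (Y - 2)*(-3) = -4 + (-2 + Y)*(-3) = -4 + (6 - 3*Y) = 2 - 3*Y)
Q = -47 (Q = 3 - (-2*(-3 - 2))*5 = 3 - (-2*(-5))*5 = 3 - 10*5 = 3 - 1*50 = 3 - 50 = -47)
l(w) = -5
Q*l(u(4)) = -47*(-5) = 235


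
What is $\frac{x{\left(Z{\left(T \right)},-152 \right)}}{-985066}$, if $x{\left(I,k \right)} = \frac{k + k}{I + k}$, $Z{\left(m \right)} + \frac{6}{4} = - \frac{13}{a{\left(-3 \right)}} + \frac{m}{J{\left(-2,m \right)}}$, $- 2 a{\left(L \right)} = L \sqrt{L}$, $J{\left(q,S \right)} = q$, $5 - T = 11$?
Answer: $- \frac{2470608}{1206179332223} - \frac{47424 i \sqrt{3}}{1206179332223} \approx -2.0483 \cdot 10^{-6} - 6.81 \cdot 10^{-8} i$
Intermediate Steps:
$T = -6$ ($T = 5 - 11 = -6$)
$a{\left(L \right)} = - \frac{L^{\frac{3}{2}}}{2}$ ($a{\left(L \right)} = - \frac{L \sqrt{L}}{2} = - \frac{L^{\frac{3}{2}}}{2}$)
$Z{\left(m \right)} = - \frac{3}{2} - \frac{m}{2} + \frac{26 i \sqrt{3}}{9}$ ($Z{\left(m \right)} = - \frac{3}{2} + \left(- \frac{13}{\left(- \frac{1}{2}\right) \left(-3\right)^{\frac{3}{2}}} + \frac{m}{-2}\right) = - \frac{3}{2} + \left(- \frac{13}{\left(- \frac{1}{2}\right) \left(- 3 i \sqrt{3}\right)} + m \left(- \frac{1}{2}\right)\right) = - \frac{3}{2} - \left(\frac{m}{2} + 13 \left(- \frac{2 i \sqrt{3}}{9}\right)\right) = - \frac{3}{2} - \left(\frac{m}{2} + 13 \left(- \frac{2}{9}\right) i \sqrt{3}\right) = - \frac{3}{2} - \left(\frac{m}{2} - \frac{26 i \sqrt{3}}{9}\right) = - \frac{3}{2} - \frac{m}{2} + \frac{26 i \sqrt{3}}{9}$)
$x{\left(I,k \right)} = \frac{2 k}{I + k}$
$\frac{x{\left(Z{\left(T \right)},-152 \right)}}{-985066} = \frac{2 \left(-152\right) \frac{1}{\left(- \frac{3}{2} - -3 + \frac{26 i \sqrt{3}}{9}\right) - 152}}{-985066} = 2 \left(-152\right) \frac{1}{\left(- \frac{3}{2} + 3 + \frac{26 i \sqrt{3}}{9}\right) - 152} \left(- \frac{1}{985066}\right) = 2 \left(-152\right) \frac{1}{\left(\frac{3}{2} + \frac{26 i \sqrt{3}}{9}\right) - 152} \left(- \frac{1}{985066}\right) = 2 \left(-152\right) \frac{1}{- \frac{301}{2} + \frac{26 i \sqrt{3}}{9}} \left(- \frac{1}{985066}\right) = - \frac{304}{- \frac{301}{2} + \frac{26 i \sqrt{3}}{9}} \left(- \frac{1}{985066}\right) = \frac{152}{492533 \left(- \frac{301}{2} + \frac{26 i \sqrt{3}}{9}\right)}$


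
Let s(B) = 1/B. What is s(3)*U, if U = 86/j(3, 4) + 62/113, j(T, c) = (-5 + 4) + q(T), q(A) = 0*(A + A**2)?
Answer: -9656/339 ≈ -28.484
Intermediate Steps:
q(A) = 0
j(T, c) = -1 (j(T, c) = (-5 + 4) + 0 = -1 + 0 = -1)
U = -9656/113 (U = 86/(-1) + 62/113 = 86*(-1) + 62*(1/113) = -86 + 62/113 = -9656/113 ≈ -85.451)
s(3)*U = -9656/113/3 = (1/3)*(-9656/113) = -9656/339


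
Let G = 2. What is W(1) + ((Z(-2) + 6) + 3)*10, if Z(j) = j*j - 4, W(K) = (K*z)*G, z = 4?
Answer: 98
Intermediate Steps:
W(K) = 8*K (W(K) = (K*4)*2 = (4*K)*2 = 8*K)
Z(j) = -4 + j² (Z(j) = j² - 4 = -4 + j²)
W(1) + ((Z(-2) + 6) + 3)*10 = 8*1 + (((-4 + (-2)²) + 6) + 3)*10 = 8 + (((-4 + 4) + 6) + 3)*10 = 8 + ((0 + 6) + 3)*10 = 8 + (6 + 3)*10 = 8 + 9*10 = 8 + 90 = 98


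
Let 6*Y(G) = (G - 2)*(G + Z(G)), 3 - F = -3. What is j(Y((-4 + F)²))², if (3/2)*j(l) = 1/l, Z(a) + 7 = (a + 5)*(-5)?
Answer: 1/576 ≈ 0.0017361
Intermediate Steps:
F = 6 (F = 3 - 1*(-3) = 3 + 3 = 6)
Z(a) = -32 - 5*a (Z(a) = -7 + (a + 5)*(-5) = -7 + (5 + a)*(-5) = -7 + (-25 - 5*a) = -32 - 5*a)
Y(G) = (-32 - 4*G)*(-2 + G)/6 (Y(G) = ((G - 2)*(G + (-32 - 5*G)))/6 = ((-2 + G)*(-32 - 4*G))/6 = ((-32 - 4*G)*(-2 + G))/6 = (-32 - 4*G)*(-2 + G)/6)
j(l) = 2/(3*l) (j(l) = 2*(1/l)/3 = 2/(3*l))
j(Y((-4 + F)²))² = (2/(3*(32/3 - 4*(-4 + 6)² - 2*(-4 + 6)⁴/3)))² = (2/(3*(32/3 - 4*2² - 2*(2²)²/3)))² = (2/(3*(32/3 - 4*4 - ⅔*4²)))² = (2/(3*(32/3 - 16 - ⅔*16)))² = (2/(3*(32/3 - 16 - 32/3)))² = ((⅔)/(-16))² = ((⅔)*(-1/16))² = (-1/24)² = 1/576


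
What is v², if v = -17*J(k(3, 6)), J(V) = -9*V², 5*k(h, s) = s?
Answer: 30338064/625 ≈ 48541.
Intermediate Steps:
k(h, s) = s/5
v = 5508/25 (v = -(-153)*((⅕)*6)² = -(-153)*(6/5)² = -(-153)*36/25 = -17*(-324/25) = 5508/25 ≈ 220.32)
v² = (5508/25)² = 30338064/625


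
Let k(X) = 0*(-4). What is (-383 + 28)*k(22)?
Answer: 0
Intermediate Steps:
k(X) = 0
(-383 + 28)*k(22) = (-383 + 28)*0 = -355*0 = 0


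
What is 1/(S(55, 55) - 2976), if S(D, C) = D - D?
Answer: -1/2976 ≈ -0.00033602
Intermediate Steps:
S(D, C) = 0
1/(S(55, 55) - 2976) = 1/(0 - 2976) = 1/(-2976) = -1/2976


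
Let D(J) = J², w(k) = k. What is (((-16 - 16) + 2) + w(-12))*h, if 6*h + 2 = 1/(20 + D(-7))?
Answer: 959/69 ≈ 13.899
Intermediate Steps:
h = -137/414 (h = -⅓ + 1/(6*(20 + (-7)²)) = -⅓ + 1/(6*(20 + 49)) = -⅓ + (⅙)/69 = -⅓ + (⅙)*(1/69) = -⅓ + 1/414 = -137/414 ≈ -0.33092)
(((-16 - 16) + 2) + w(-12))*h = (((-16 - 16) + 2) - 12)*(-137/414) = ((-32 + 2) - 12)*(-137/414) = (-30 - 12)*(-137/414) = -42*(-137/414) = 959/69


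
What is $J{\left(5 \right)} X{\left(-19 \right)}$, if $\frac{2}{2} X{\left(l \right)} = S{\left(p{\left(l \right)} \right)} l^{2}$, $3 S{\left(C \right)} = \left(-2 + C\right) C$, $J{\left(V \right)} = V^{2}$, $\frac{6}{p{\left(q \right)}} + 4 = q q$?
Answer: $- \frac{4259800}{42483} \approx -100.27$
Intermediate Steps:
$p{\left(q \right)} = \frac{6}{-4 + q^{2}}$ ($p{\left(q \right)} = \frac{6}{-4 + q q} = \frac{6}{-4 + q^{2}}$)
$S{\left(C \right)} = \frac{C \left(-2 + C\right)}{3}$ ($S{\left(C \right)} = \frac{\left(-2 + C\right) C}{3} = \frac{C \left(-2 + C\right)}{3}$)
$X{\left(l \right)} = \frac{2 l^{2} \left(-2 + \frac{6}{-4 + l^{2}}\right)}{-4 + l^{2}}$ ($X{\left(l \right)} = \frac{\frac{6}{-4 + l^{2}} \left(-2 + \frac{6}{-4 + l^{2}}\right)}{3} l^{2} = \frac{2 \left(-2 + \frac{6}{-4 + l^{2}}\right)}{-4 + l^{2}} l^{2} = \frac{2 l^{2} \left(-2 + \frac{6}{-4 + l^{2}}\right)}{-4 + l^{2}}$)
$J{\left(5 \right)} X{\left(-19 \right)} = 5^{2} \frac{4 \left(-19\right)^{2} \left(7 - \left(-19\right)^{2}\right)}{\left(-4 + \left(-19\right)^{2}\right)^{2}} = 25 \cdot 4 \cdot 361 \frac{1}{\left(-4 + 361\right)^{2}} \left(7 - 361\right) = 25 \cdot 4 \cdot 361 \cdot \frac{1}{127449} \left(7 - 361\right) = 25 \cdot 4 \cdot 361 \cdot \frac{1}{127449} \left(-354\right) = 25 \left(- \frac{170392}{42483}\right) = - \frac{4259800}{42483}$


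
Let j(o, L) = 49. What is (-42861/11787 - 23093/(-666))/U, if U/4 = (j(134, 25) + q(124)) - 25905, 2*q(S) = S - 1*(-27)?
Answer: -81217255/269840781108 ≈ -0.00030098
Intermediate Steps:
q(S) = 27/2 + S/2 (q(S) = (S - 1*(-27))/2 = (S + 27)/2 = (27 + S)/2 = 27/2 + S/2)
U = -103122 (U = 4*((49 + (27/2 + (½)*124)) - 25905) = 4*((49 + (27/2 + 62)) - 25905) = 4*((49 + 151/2) - 25905) = 4*(249/2 - 25905) = 4*(-51561/2) = -103122)
(-42861/11787 - 23093/(-666))/U = (-42861/11787 - 23093/(-666))/(-103122) = (-42861*1/11787 - 23093*(-1/666))*(-1/103122) = (-14287/3929 + 23093/666)*(-1/103122) = (81217255/2616714)*(-1/103122) = -81217255/269840781108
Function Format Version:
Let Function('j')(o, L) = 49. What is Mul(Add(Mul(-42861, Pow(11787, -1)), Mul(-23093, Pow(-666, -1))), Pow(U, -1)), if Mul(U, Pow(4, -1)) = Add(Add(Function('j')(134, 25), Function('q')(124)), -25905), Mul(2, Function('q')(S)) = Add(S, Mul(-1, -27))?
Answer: Rational(-81217255, 269840781108) ≈ -0.00030098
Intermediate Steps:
Function('q')(S) = Add(Rational(27, 2), Mul(Rational(1, 2), S)) (Function('q')(S) = Mul(Rational(1, 2), Add(S, Mul(-1, -27))) = Mul(Rational(1, 2), Add(S, 27)) = Mul(Rational(1, 2), Add(27, S)) = Add(Rational(27, 2), Mul(Rational(1, 2), S)))
U = -103122 (U = Mul(4, Add(Add(49, Add(Rational(27, 2), Mul(Rational(1, 2), 124))), -25905)) = Mul(4, Add(Add(49, Add(Rational(27, 2), 62)), -25905)) = Mul(4, Add(Add(49, Rational(151, 2)), -25905)) = Mul(4, Add(Rational(249, 2), -25905)) = Mul(4, Rational(-51561, 2)) = -103122)
Mul(Add(Mul(-42861, Pow(11787, -1)), Mul(-23093, Pow(-666, -1))), Pow(U, -1)) = Mul(Add(Mul(-42861, Pow(11787, -1)), Mul(-23093, Pow(-666, -1))), Pow(-103122, -1)) = Mul(Add(Mul(-42861, Rational(1, 11787)), Mul(-23093, Rational(-1, 666))), Rational(-1, 103122)) = Mul(Add(Rational(-14287, 3929), Rational(23093, 666)), Rational(-1, 103122)) = Mul(Rational(81217255, 2616714), Rational(-1, 103122)) = Rational(-81217255, 269840781108)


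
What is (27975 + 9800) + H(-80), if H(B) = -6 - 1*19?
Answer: 37750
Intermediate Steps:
H(B) = -25 (H(B) = -6 - 19 = -25)
(27975 + 9800) + H(-80) = (27975 + 9800) - 25 = 37775 - 25 = 37750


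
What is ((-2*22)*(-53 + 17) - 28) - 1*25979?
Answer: -24423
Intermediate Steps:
((-2*22)*(-53 + 17) - 28) - 1*25979 = (-44*(-36) - 28) - 25979 = (1584 - 28) - 25979 = 1556 - 25979 = -24423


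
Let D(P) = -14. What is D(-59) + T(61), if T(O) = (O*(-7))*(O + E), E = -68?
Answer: 2975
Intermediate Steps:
T(O) = -7*O*(-68 + O) (T(O) = (O*(-7))*(O - 68) = (-7*O)*(-68 + O) = -7*O*(-68 + O))
D(-59) + T(61) = -14 + 7*61*(68 - 1*61) = -14 + 7*61*(68 - 61) = -14 + 7*61*7 = -14 + 2989 = 2975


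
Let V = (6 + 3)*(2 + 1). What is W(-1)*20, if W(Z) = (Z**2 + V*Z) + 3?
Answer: -460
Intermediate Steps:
V = 27 (V = 9*3 = 27)
W(Z) = 3 + Z**2 + 27*Z (W(Z) = (Z**2 + 27*Z) + 3 = 3 + Z**2 + 27*Z)
W(-1)*20 = (3 + (-1)**2 + 27*(-1))*20 = (3 + 1 - 27)*20 = -23*20 = -460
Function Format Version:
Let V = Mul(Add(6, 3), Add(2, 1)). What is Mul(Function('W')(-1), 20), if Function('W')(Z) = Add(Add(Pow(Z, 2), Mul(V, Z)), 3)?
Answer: -460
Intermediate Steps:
V = 27 (V = Mul(9, 3) = 27)
Function('W')(Z) = Add(3, Pow(Z, 2), Mul(27, Z)) (Function('W')(Z) = Add(Add(Pow(Z, 2), Mul(27, Z)), 3) = Add(3, Pow(Z, 2), Mul(27, Z)))
Mul(Function('W')(-1), 20) = Mul(Add(3, Pow(-1, 2), Mul(27, -1)), 20) = Mul(Add(3, 1, -27), 20) = Mul(-23, 20) = -460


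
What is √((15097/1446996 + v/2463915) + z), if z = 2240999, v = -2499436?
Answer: √87918964038917348514660336065/198070841630 ≈ 1497.0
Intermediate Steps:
√((15097/1446996 + v/2463915) + z) = √((15097/1446996 - 2499436/2463915) + 2240999) = √(-397719574389/396141683260 + 2240999) = √(887752718324402351/396141683260) = √87918964038917348514660336065/198070841630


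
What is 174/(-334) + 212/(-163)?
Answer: -49585/27221 ≈ -1.8216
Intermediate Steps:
174/(-334) + 212/(-163) = 174*(-1/334) + 212*(-1/163) = -87/167 - 212/163 = -49585/27221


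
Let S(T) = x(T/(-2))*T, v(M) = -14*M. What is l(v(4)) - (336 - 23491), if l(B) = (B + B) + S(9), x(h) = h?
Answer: 46005/2 ≈ 23003.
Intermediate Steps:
S(T) = -T²/2 (S(T) = (T/(-2))*T = (T*(-½))*T = (-T/2)*T = -T²/2)
l(B) = -81/2 + 2*B (l(B) = (B + B) - ½*9² = 2*B - ½*81 = 2*B - 81/2 = -81/2 + 2*B)
l(v(4)) - (336 - 23491) = (-81/2 + 2*(-14*4)) - (336 - 23491) = (-81/2 + 2*(-56)) - 1*(-23155) = (-81/2 - 112) + 23155 = -305/2 + 23155 = 46005/2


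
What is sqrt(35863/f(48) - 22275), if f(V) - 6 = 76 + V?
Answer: I*sqrt(371785310)/130 ≈ 148.32*I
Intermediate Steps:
f(V) = 82 + V (f(V) = 6 + (76 + V) = 82 + V)
sqrt(35863/f(48) - 22275) = sqrt(35863/(82 + 48) - 22275) = sqrt(35863/130 - 22275) = sqrt(-2859887/130) = I*sqrt(371785310)/130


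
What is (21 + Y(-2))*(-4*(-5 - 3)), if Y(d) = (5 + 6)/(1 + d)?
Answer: 320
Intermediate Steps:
Y(d) = 11/(1 + d)
(21 + Y(-2))*(-4*(-5 - 3)) = (21 + 11/(1 - 2))*(-4*(-5 - 3)) = (21 + 11/(-1))*(-4*(-8)) = (21 + 11*(-1))*32 = (21 - 11)*32 = 10*32 = 320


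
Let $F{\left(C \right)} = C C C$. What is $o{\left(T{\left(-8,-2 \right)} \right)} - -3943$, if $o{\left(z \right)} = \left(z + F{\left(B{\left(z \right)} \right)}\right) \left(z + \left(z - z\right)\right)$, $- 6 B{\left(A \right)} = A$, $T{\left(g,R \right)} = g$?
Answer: $\frac{107677}{27} \approx 3988.0$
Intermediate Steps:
$B{\left(A \right)} = - \frac{A}{6}$
$F{\left(C \right)} = C^{3}$ ($F{\left(C \right)} = C^{2} C = C^{3}$)
$o{\left(z \right)} = z \left(z - \frac{z^{3}}{216}\right)$ ($o{\left(z \right)} = \left(z + \left(- \frac{z}{6}\right)^{3}\right) \left(z + \left(z - z\right)\right) = \left(z - \frac{z^{3}}{216}\right) \left(z + 0\right) = \left(z - \frac{z^{3}}{216}\right) z = z \left(z - \frac{z^{3}}{216}\right)$)
$o{\left(T{\left(-8,-2 \right)} \right)} - -3943 = \left(\left(-8\right)^{2} - \frac{\left(-8\right)^{4}}{216}\right) - -3943 = \left(64 - \frac{512}{27}\right) + 3943 = \frac{1216}{27} + 3943 = \frac{107677}{27}$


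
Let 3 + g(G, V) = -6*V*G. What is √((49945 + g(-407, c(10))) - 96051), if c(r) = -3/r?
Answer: 4*I*√73190/5 ≈ 216.43*I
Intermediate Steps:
g(G, V) = -3 - 6*G*V (g(G, V) = -3 - 6*V*G = -3 - 6*G*V)
√((49945 + g(-407, c(10))) - 96051) = √((49945 + (-3 - 6*(-407)*(-3/10))) - 96051) = √((49945 + (-3 - 3663/5)) - 96051) = √((49945 - 3678/5) - 96051) = √(246047/5 - 96051) = √(-234208/5) = 4*I*√73190/5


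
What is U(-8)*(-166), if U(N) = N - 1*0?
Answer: 1328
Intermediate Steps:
U(N) = N (U(N) = N + 0 = N)
U(-8)*(-166) = -8*(-166) = 1328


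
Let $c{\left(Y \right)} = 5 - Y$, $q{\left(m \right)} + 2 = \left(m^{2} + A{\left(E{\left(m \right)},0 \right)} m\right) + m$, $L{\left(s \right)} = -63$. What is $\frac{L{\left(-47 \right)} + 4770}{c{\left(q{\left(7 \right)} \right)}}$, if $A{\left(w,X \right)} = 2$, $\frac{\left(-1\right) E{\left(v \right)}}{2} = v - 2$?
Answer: $- \frac{523}{7} \approx -74.714$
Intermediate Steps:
$E{\left(v \right)} = 4 - 2 v$ ($E{\left(v \right)} = - 2 \left(v - 2\right) = - 2 \left(-2 + v\right) = 4 - 2 v$)
$q{\left(m \right)} = -2 + m^{2} + 3 m$ ($q{\left(m \right)} = -2 + \left(\left(m^{2} + 2 m\right) + m\right) = -2 + \left(m^{2} + 3 m\right) = -2 + m^{2} + 3 m$)
$\frac{L{\left(-47 \right)} + 4770}{c{\left(q{\left(7 \right)} \right)}} = \frac{-63 + 4770}{5 - \left(-2 + 7^{2} + 3 \cdot 7\right)} = \frac{4707}{5 - \left(-2 + 49 + 21\right)} = \frac{4707}{5 - 68} = \frac{4707}{-63} = 4707 \left(- \frac{1}{63}\right) = - \frac{523}{7}$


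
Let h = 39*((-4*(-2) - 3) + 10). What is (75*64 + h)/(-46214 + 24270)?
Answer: -5385/21944 ≈ -0.24540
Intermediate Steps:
h = 585 (h = 39*((8 - 3) + 10) = 39*(5 + 10) = 39*15 = 585)
(75*64 + h)/(-46214 + 24270) = (75*64 + 585)/(-46214 + 24270) = (4800 + 585)/(-21944) = 5385*(-1/21944) = -5385/21944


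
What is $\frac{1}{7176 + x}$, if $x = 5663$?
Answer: $\frac{1}{12839} \approx 7.7888 \cdot 10^{-5}$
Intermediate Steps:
$\frac{1}{7176 + x} = \frac{1}{7176 + 5663} = \frac{1}{12839}$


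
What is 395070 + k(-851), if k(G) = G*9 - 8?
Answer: 387403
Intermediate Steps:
k(G) = -8 + 9*G (k(G) = 9*G - 8 = -8 + 9*G)
395070 + k(-851) = 395070 + (-8 + 9*(-851)) = 395070 + (-8 - 7659) = 395070 - 7667 = 387403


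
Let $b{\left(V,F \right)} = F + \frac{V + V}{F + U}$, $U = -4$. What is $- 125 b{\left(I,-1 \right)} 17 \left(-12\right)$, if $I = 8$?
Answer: $-107100$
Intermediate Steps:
$b{\left(V,F \right)} = F + \frac{2 V}{-4 + F}$ ($b{\left(V,F \right)} = F + \frac{V + V}{F - 4} = F + \frac{2 V}{-4 + F}$)
$- 125 b{\left(I,-1 \right)} 17 \left(-12\right) = - 125 \frac{\left(-1\right)^{2} - -4 + 2 \cdot 8}{-4 - 1} \cdot 17 \left(-12\right) = - 125 \frac{1 + 4 + 16}{-5} \left(-204\right) = - 125 \left(\left(- \frac{1}{5}\right) 21\right) \left(-204\right) = \left(-125\right) \left(- \frac{21}{5}\right) \left(-204\right) = 525 \left(-204\right) = -107100$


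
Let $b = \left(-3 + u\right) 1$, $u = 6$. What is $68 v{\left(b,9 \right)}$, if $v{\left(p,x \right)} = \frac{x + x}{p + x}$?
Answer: $102$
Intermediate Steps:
$b = 3$ ($b = \left(-3 + 6\right) 1 = 3 \cdot 1 = 3$)
$v{\left(p,x \right)} = \frac{2 x}{p + x}$
$68 v{\left(b,9 \right)} = 68 \cdot 2 \cdot 9 \frac{1}{3 + 9} = 68 \cdot 2 \cdot 9 \cdot \frac{1}{12} = 68 \cdot \frac{3}{2} = 102$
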